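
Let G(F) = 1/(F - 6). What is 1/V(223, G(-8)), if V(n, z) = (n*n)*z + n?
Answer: -14/46607 ≈ -0.00030038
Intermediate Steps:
G(F) = 1/(-6 + F)
V(n, z) = n + z*n**2 (V(n, z) = n**2*z + n = z*n**2 + n = n + z*n**2)
1/V(223, G(-8)) = 1/(223*(1 + 223/(-6 - 8))) = 1/(223*(1 + 223/(-14))) = 1/(223*(1 + 223*(-1/14))) = 1/(223*(1 - 223/14)) = 1/(223*(-209/14)) = 1/(-46607/14) = -14/46607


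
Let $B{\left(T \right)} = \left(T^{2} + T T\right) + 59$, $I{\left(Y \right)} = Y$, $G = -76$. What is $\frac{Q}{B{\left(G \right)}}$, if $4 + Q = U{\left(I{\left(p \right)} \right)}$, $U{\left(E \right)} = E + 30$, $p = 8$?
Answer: $\frac{2}{683} \approx 0.0029283$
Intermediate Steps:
$B{\left(T \right)} = 59 + 2 T^{2}$ ($B{\left(T \right)} = \left(T^{2} + T^{2}\right) + 59 = 2 T^{2} + 59 = 59 + 2 T^{2}$)
$U{\left(E \right)} = 30 + E$
$Q = 34$ ($Q = -4 + \left(30 + 8\right) = -4 + 38 = 34$)
$\frac{Q}{B{\left(G \right)}} = \frac{34}{59 + 2 \left(-76\right)^{2}} = \frac{34}{59 + 2 \cdot 5776} = \frac{34}{59 + 11552} = \frac{34}{11611} = 34 \cdot \frac{1}{11611} = \frac{2}{683}$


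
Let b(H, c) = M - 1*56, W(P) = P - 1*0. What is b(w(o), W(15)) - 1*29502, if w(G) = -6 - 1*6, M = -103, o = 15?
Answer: -29661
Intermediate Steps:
W(P) = P (W(P) = P + 0 = P)
w(G) = -12 (w(G) = -6 - 6 = -12)
b(H, c) = -159 (b(H, c) = -103 - 1*56 = -103 - 56 = -159)
b(w(o), W(15)) - 1*29502 = -159 - 1*29502 = -159 - 29502 = -29661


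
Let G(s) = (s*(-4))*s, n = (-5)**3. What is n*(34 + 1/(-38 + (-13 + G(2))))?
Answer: -284625/67 ≈ -4248.1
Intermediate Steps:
n = -125
G(s) = -4*s**2 (G(s) = (-4*s)*s = -4*s**2)
n*(34 + 1/(-38 + (-13 + G(2)))) = -125*(34 + 1/(-38 + (-13 - 4*2**2))) = -125*(34 + 1/(-38 + (-13 - 4*4))) = -125*(34 + 1/(-38 + (-13 - 16))) = -125*(34 + 1/(-38 - 29)) = -125*(34 + 1/(-67)) = -125*(34 - 1/67) = -125*2277/67 = -284625/67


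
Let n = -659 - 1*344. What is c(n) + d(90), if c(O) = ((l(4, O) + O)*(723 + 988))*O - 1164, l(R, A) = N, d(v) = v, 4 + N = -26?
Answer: 1772764315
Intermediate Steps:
N = -30 (N = -4 - 26 = -30)
n = -1003 (n = -659 - 344 = -1003)
l(R, A) = -30
c(O) = -1164 + O*(-51330 + 1711*O) (c(O) = ((-30 + O)*(723 + 988))*O - 1164 = ((-30 + O)*1711)*O - 1164 = (-51330 + 1711*O)*O - 1164 = O*(-51330 + 1711*O) - 1164 = -1164 + O*(-51330 + 1711*O))
c(n) + d(90) = (-1164 - 51330*(-1003) + 1711*(-1003)²) + 90 = (-1164 + 51483990 + 1711*1006009) + 90 = (-1164 + 51483990 + 1721281399) + 90 = 1772764225 + 90 = 1772764315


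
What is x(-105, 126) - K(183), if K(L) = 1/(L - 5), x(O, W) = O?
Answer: -18691/178 ≈ -105.01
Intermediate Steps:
K(L) = 1/(-5 + L)
x(-105, 126) - K(183) = -105 - 1/(-5 + 183) = -105 - 1/178 = -18691/178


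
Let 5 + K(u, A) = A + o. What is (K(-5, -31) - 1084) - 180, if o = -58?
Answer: -1358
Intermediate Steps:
K(u, A) = -63 + A (K(u, A) = -5 + (A - 58) = -5 + (-58 + A) = -63 + A)
(K(-5, -31) - 1084) - 180 = ((-63 - 31) - 1084) - 180 = (-94 - 1084) - 180 = -1178 - 180 = -1358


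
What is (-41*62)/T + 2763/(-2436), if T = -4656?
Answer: -278009/472584 ≈ -0.58827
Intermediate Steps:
(-41*62)/T + 2763/(-2436) = -41*62/(-4656) + 2763/(-2436) = -2542*(-1/4656) + 2763*(-1/2436) = 1271/2328 - 921/812 = -278009/472584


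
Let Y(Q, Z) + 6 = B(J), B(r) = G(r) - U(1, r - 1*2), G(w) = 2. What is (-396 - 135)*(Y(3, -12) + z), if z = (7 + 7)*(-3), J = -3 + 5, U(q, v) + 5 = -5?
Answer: 19116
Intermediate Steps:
U(q, v) = -10 (U(q, v) = -5 - 5 = -10)
J = 2
B(r) = 12 (B(r) = 2 - 1*(-10) = 2 + 10 = 12)
z = -42 (z = 14*(-3) = -42)
Y(Q, Z) = 6 (Y(Q, Z) = -6 + 12 = 6)
(-396 - 135)*(Y(3, -12) + z) = (-396 - 135)*(6 - 42) = -531*(-36) = 19116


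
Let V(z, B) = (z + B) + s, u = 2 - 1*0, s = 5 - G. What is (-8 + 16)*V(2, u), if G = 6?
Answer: 24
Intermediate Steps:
s = -1 (s = 5 - 1*6 = 5 - 6 = -1)
u = 2 (u = 2 + 0 = 2)
V(z, B) = -1 + B + z (V(z, B) = (z + B) - 1 = (B + z) - 1 = -1 + B + z)
(-8 + 16)*V(2, u) = (-8 + 16)*(-1 + 2 + 2) = 8*3 = 24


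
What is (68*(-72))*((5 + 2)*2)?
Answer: -68544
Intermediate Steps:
(68*(-72))*((5 + 2)*2) = -34272*2 = -4896*14 = -68544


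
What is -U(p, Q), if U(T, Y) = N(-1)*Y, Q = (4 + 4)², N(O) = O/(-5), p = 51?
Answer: -64/5 ≈ -12.800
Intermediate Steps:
N(O) = -O/5 (N(O) = O*(-⅕) = -O/5)
Q = 64 (Q = 8² = 64)
U(T, Y) = Y/5 (U(T, Y) = (-⅕*(-1))*Y = Y/5)
-U(p, Q) = -64/5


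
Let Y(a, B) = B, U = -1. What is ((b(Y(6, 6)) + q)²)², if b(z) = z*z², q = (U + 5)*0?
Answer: 2176782336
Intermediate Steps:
q = 0 (q = (-1 + 5)*0 = 4*0 = 0)
b(z) = z³
((b(Y(6, 6)) + q)²)² = ((6³ + 0)²)² = ((216 + 0)²)² = (216²)² = 46656² = 2176782336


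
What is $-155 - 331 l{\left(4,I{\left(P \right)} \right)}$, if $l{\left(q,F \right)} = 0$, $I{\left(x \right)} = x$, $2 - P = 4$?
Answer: $-155$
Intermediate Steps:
$P = -2$ ($P = 2 - 4 = -2$)
$-155 - 331 l{\left(4,I{\left(P \right)} \right)} = -155 - 0 = -155 + 0 = -155$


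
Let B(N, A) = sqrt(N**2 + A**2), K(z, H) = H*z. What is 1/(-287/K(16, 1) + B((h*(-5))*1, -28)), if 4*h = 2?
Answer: 4592/119935 + 128*sqrt(3161)/119935 ≈ 0.098291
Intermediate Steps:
h = 1/2 (h = (1/4)*2 = 1/2 ≈ 0.50000)
B(N, A) = sqrt(A**2 + N**2)
1/(-287/K(16, 1) + B((h*(-5))*1, -28)) = 1/(-287/(1*16) + sqrt((-28)**2 + (((1/2)*(-5))*1)**2)) = 1/(-287/16 + sqrt(784 + (-5/2*1)**2)) = 1/(-287*1/16 + sqrt(784 + (-5/2)**2)) = 1/(-287/16 + sqrt(784 + 25/4)) = 1/(-287/16 + sqrt(3161/4)) = 1/(-287/16 + sqrt(3161)/2)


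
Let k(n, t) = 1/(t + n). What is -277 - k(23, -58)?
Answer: -9694/35 ≈ -276.97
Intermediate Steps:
k(n, t) = 1/(n + t)
-277 - k(23, -58) = -277 - 1/(23 - 58) = -277 - 1/(-35) = -277 - 1*(-1/35) = -277 + 1/35 = -9694/35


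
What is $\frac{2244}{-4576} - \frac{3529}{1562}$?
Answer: $- \frac{223339}{81224} \approx -2.7497$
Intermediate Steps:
$\frac{2244}{-4576} - \frac{3529}{1562} = 2244 \left(- \frac{1}{4576}\right) - \frac{3529}{1562} = - \frac{51}{104} - \frac{3529}{1562} = - \frac{223339}{81224}$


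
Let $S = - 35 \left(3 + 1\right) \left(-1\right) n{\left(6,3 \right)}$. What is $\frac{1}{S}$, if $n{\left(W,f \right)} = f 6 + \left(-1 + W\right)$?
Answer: $\frac{1}{3220} \approx 0.00031056$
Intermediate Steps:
$n{\left(W,f \right)} = -1 + W + 6 f$ ($n{\left(W,f \right)} = 6 f + \left(-1 + W\right) = -1 + W + 6 f$)
$S = 3220$ ($S = - 35 \left(3 + 1\right) \left(-1\right) \left(-1 + 6 + 6 \cdot 3\right) = - 35 \cdot 4 \left(-1\right) \left(-1 + 6 + 18\right) = \left(-35\right) \left(-4\right) 23 = 140 \cdot 23 = 3220$)
$\frac{1}{S} = \frac{1}{3220}$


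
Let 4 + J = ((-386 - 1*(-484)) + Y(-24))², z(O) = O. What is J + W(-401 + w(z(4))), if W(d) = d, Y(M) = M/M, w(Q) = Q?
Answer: 9400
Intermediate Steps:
Y(M) = 1
J = 9797 (J = -4 + ((-386 - 1*(-484)) + 1)² = -4 + ((-386 + 484) + 1)² = -4 + (98 + 1)² = -4 + 99² = -4 + 9801 = 9797)
J + W(-401 + w(z(4))) = 9797 + (-401 + 4) = 9797 - 397 = 9400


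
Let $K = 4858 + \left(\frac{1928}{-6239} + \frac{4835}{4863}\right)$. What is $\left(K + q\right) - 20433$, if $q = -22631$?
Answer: $- \frac{1159159069241}{30340257} \approx -38205.0$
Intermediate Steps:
$K = \frac{147413758207}{30340257}$ ($K = 4858 + \left(1928 \left(- \frac{1}{6239}\right) + 4835 \cdot \frac{1}{4863}\right) = 4858 + \left(- \frac{1928}{6239} + \frac{4835}{4863}\right) = 4858 + \frac{20789701}{30340257} = \frac{147413758207}{30340257} \approx 4858.7$)
$\left(K + q\right) - 20433 = \left(\frac{147413758207}{30340257} - 22631\right) - 20433 = - \frac{539216597960}{30340257} - 20433 = - \frac{1159159069241}{30340257}$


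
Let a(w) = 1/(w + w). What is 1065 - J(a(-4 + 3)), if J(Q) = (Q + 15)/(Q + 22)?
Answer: 45766/43 ≈ 1064.3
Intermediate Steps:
a(w) = 1/(2*w)
J(Q) = (15 + Q)/(22 + Q)
1065 - J(a(-4 + 3)) = 1065 - (15 + 1/(2*(-4 + 3)))/(22 + 1/(2*(-4 + 3))) = 1065 - (15 + (1/2)/(-1))/(22 + (1/2)/(-1)) = 1065 - (15 + (1/2)*(-1))/(22 + (1/2)*(-1)) = 1065 - (15 - 1/2)/(22 - 1/2) = 1065 - 29/(43/2*2) = 1065 - 2*29/(43*2) = 1065 - 1*29/43 = 1065 - 29/43 = 45766/43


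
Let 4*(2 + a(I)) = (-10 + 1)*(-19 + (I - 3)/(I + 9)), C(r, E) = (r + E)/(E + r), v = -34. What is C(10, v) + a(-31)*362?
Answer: 148431/11 ≈ 13494.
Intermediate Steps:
C(r, E) = 1 (C(r, E) = (E + r)/(E + r) = 1)
a(I) = 163/4 - 9*(-3 + I)/(4*(9 + I)) (a(I) = -2 + ((-10 + 1)*(-19 + (I - 3)/(I + 9)))/4 = -2 + (-9*(-19 + (-3 + I)/(9 + I)))/4 = -2 + (171 - 9*(-3 + I)/(9 + I))/4 = -2 + (171/4 - 9*(-3 + I)/(4*(9 + I))) = 163/4 - 9*(-3 + I)/(4*(9 + I)))
C(10, v) + a(-31)*362 = 1 + ((747 + 77*(-31))/(2*(9 - 31)))*362 = 1 + ((½)*(747 - 2387)/(-22))*362 = 1 + ((½)*(-1/22)*(-1640))*362 = 1 + (410/11)*362 = 1 + 148420/11 = 148431/11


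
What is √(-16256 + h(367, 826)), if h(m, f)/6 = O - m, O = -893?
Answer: 2*I*√5954 ≈ 154.32*I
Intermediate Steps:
h(m, f) = -5358 - 6*m (h(m, f) = 6*(-893 - m) = -5358 - 6*m)
√(-16256 + h(367, 826)) = √(-16256 + (-5358 - 6*367)) = √(-16256 + (-5358 - 2202)) = √(-16256 - 7560) = √(-23816) = 2*I*√5954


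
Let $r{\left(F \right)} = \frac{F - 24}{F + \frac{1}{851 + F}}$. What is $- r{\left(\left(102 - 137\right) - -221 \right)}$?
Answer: $- \frac{167994}{192883} \approx -0.87096$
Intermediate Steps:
$r{\left(F \right)} = \frac{-24 + F}{F + \frac{1}{851 + F}}$
$- r{\left(\left(102 - 137\right) - -221 \right)} = - \frac{-20424 + \left(\left(102 - 137\right) - -221\right)^{2} + 827 \left(\left(102 - 137\right) - -221\right)}{1 + \left(\left(102 - 137\right) - -221\right)^{2} + 851 \left(\left(102 - 137\right) - -221\right)} = - \frac{-20424 + \left(-35 + 221\right)^{2} + 827 \left(-35 + 221\right)}{1 + \left(-35 + 221\right)^{2} + 851 \left(-35 + 221\right)} = - \frac{-20424 + 186^{2} + 827 \cdot 186}{1 + 186^{2} + 851 \cdot 186} = - \frac{-20424 + 34596 + 153822}{1 + 34596 + 158286} = - \frac{167994}{192883}$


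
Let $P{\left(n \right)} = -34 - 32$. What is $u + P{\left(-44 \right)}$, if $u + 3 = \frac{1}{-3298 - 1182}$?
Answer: $- \frac{309121}{4480} \approx -69.0$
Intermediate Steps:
$P{\left(n \right)} = -66$
$u = - \frac{13441}{4480}$ ($u = -3 + \frac{1}{-3298 - 1182} = -3 + \frac{1}{-4480} = -3 - \frac{1}{4480} = - \frac{13441}{4480} \approx -3.0002$)
$u + P{\left(-44 \right)} = - \frac{13441}{4480} - 66 = - \frac{309121}{4480}$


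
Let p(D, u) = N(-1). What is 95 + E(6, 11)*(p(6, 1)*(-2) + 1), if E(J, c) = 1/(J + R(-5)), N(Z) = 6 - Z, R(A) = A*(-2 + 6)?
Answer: 1343/14 ≈ 95.929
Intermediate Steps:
R(A) = 4*A (R(A) = A*4 = 4*A)
p(D, u) = 7 (p(D, u) = 6 - 1*(-1) = 6 + 1 = 7)
E(J, c) = 1/(-20 + J) (E(J, c) = 1/(J + 4*(-5)) = 1/(J - 20) = 1/(-20 + J))
95 + E(6, 11)*(p(6, 1)*(-2) + 1) = 95 + (7*(-2) + 1)/(-20 + 6) = 95 + (-14 + 1)/(-14) = 95 - 1/14*(-13) = 95 + 13/14 = 1343/14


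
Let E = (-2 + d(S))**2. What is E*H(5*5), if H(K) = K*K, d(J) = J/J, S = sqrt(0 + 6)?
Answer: 625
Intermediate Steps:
S = sqrt(6) ≈ 2.4495
d(J) = 1
H(K) = K**2
E = 1 (E = (-2 + 1)**2 = (-1)**2 = 1)
E*H(5*5) = 1*(5*5)**2 = 1*25**2 = 1*625 = 625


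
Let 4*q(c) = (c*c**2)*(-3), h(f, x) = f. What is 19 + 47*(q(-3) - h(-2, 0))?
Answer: 4259/4 ≈ 1064.8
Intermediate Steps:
q(c) = -3*c**3/4 (q(c) = ((c*c**2)*(-3))/4 = (c**3*(-3))/4 = (-3*c**3)/4 = -3*c**3/4)
19 + 47*(q(-3) - h(-2, 0)) = 19 + 47*(-3/4*(-3)**3 - 1*(-2)) = 19 + 47*(-3/4*(-27) + 2) = 19 + 47*(81/4 + 2) = 19 + 47*(89/4) = 19 + 4183/4 = 4259/4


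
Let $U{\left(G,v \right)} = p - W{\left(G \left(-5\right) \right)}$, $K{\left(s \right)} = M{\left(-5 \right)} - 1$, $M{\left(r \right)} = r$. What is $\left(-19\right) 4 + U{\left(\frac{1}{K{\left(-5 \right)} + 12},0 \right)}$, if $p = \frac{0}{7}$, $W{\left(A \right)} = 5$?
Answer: $-81$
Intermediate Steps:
$K{\left(s \right)} = -6$ ($K{\left(s \right)} = -5 - 1 = -6$)
$p = 0$ ($p = 0 \cdot \frac{1}{7} = 0$)
$U{\left(G,v \right)} = -5$ ($U{\left(G,v \right)} = 0 - 5 = -5$)
$\left(-19\right) 4 + U{\left(\frac{1}{K{\left(-5 \right)} + 12},0 \right)} = \left(-19\right) 4 - 5 = -76 - 5 = -81$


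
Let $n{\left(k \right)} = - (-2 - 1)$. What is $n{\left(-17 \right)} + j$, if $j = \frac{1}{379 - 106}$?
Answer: $\frac{820}{273} \approx 3.0037$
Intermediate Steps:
$n{\left(k \right)} = 3$ ($n{\left(k \right)} = \left(-1\right) \left(-3\right) = 3$)
$j = \frac{1}{273} \approx 0.003663$
$n{\left(-17 \right)} + j = 3 + \frac{1}{273} = \frac{820}{273}$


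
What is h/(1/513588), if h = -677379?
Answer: -347893725852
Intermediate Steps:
h/(1/513588) = -677379/(1/513588) = -677379/1/513588 = -677379*513588 = -347893725852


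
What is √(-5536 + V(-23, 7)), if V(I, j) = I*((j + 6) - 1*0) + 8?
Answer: I*√5827 ≈ 76.335*I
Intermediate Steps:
V(I, j) = 8 + I*(6 + j) (V(I, j) = I*((6 + j) + 0) + 8 = I*(6 + j) + 8 = 8 + I*(6 + j))
√(-5536 + V(-23, 7)) = √(-5536 + (8 + 6*(-23) - 23*7)) = √(-5536 + (8 - 138 - 161)) = √(-5536 - 291) = √(-5827) = I*√5827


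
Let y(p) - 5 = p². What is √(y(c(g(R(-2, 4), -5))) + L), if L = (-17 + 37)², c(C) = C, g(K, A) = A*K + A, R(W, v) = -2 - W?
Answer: √430 ≈ 20.736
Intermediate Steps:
g(K, A) = A + A*K
L = 400 (L = 20² = 400)
y(p) = 5 + p²
√(y(c(g(R(-2, 4), -5))) + L) = √((5 + (-5*(1 + (-2 - 1*(-2))))²) + 400) = √((5 + (-5*(1 + (-2 + 2)))²) + 400) = √((5 + (-5*(1 + 0))²) + 400) = √((5 + (-5*1)²) + 400) = √((5 + (-5)²) + 400) = √((5 + 25) + 400) = √(30 + 400) = √430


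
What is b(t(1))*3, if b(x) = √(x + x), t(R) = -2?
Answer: 6*I ≈ 6.0*I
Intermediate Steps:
b(x) = √2*√x (b(x) = √(2*x) = √2*√x)
b(t(1))*3 = (√2*√(-2))*3 = (√2*(I*√2))*3 = (2*I)*3 = 6*I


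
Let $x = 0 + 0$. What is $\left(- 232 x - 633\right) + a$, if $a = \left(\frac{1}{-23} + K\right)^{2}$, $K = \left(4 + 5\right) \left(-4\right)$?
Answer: $\frac{352384}{529} \approx 666.13$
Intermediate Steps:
$K = -36$ ($K = 9 \left(-4\right) = -36$)
$x = 0$
$a = \frac{687241}{529}$ ($a = \left(\frac{1}{-23} - 36\right)^{2} = \left(- \frac{1}{23} - 36\right)^{2} = \left(- \frac{829}{23}\right)^{2} = \frac{687241}{529} \approx 1299.1$)
$\left(- 232 x - 633\right) + a = \left(\left(-232\right) 0 - 633\right) + \frac{687241}{529} = \left(0 - 633\right) + \frac{687241}{529} = -633 + \frac{687241}{529} = \frac{352384}{529}$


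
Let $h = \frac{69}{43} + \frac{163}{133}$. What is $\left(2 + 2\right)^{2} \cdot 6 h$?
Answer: $\frac{1553856}{5719} \approx 271.7$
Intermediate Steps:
$h = \frac{16186}{5719}$ ($h = 69 \cdot \frac{1}{43} + 163 \cdot \frac{1}{133} = \frac{69}{43} + \frac{163}{133} = \frac{16186}{5719} \approx 2.8302$)
$\left(2 + 2\right)^{2} \cdot 6 h = \left(2 + 2\right)^{2} \cdot 6 \cdot \frac{16186}{5719} = 4^{2} \cdot \frac{97116}{5719} = 16 \cdot \frac{97116}{5719} = \frac{1553856}{5719}$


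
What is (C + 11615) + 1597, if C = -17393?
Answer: -4181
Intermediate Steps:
(C + 11615) + 1597 = (-17393 + 11615) + 1597 = -5778 + 1597 = -4181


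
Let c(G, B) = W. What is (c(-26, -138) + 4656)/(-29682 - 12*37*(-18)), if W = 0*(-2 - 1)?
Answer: -776/3615 ≈ -0.21466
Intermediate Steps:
W = 0 (W = 0*(-3) = 0)
c(G, B) = 0
(c(-26, -138) + 4656)/(-29682 - 12*37*(-18)) = (0 + 4656)/(-29682 - 12*37*(-18)) = 4656/(-29682 - 444*(-18)) = 4656/(-29682 + 7992) = 4656/(-21690) = 4656*(-1/21690) = -776/3615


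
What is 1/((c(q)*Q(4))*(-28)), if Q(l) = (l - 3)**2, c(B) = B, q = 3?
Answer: -1/84 ≈ -0.011905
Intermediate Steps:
Q(l) = (-3 + l)**2
1/((c(q)*Q(4))*(-28)) = 1/((3*(-3 + 4)**2)*(-28)) = 1/((3*1**2)*(-28)) = 1/((3*1)*(-28)) = 1/(3*(-28)) = 1/(-84) = -1/84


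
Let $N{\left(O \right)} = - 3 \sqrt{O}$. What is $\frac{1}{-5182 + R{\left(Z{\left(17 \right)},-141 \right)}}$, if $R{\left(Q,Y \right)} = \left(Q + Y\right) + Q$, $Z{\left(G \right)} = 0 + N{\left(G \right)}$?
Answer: $- \frac{5323}{28333717} + \frac{6 \sqrt{17}}{28333717} \approx -0.00018699$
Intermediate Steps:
$Z{\left(G \right)} = - 3 \sqrt{G}$ ($Z{\left(G \right)} = 0 - 3 \sqrt{G} = - 3 \sqrt{G}$)
$R{\left(Q,Y \right)} = Y + 2 Q$
$\frac{1}{-5182 + R{\left(Z{\left(17 \right)},-141 \right)}} = \frac{1}{-5182 - \left(141 - 2 \left(- 3 \sqrt{17}\right)\right)} = \frac{1}{-5182 - \left(141 + 6 \sqrt{17}\right)} = \frac{1}{-5323 - 6 \sqrt{17}}$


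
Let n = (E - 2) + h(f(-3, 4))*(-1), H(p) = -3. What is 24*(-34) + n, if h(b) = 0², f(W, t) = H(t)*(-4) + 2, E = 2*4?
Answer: -810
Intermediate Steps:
E = 8
f(W, t) = 14 (f(W, t) = -3*(-4) + 2 = 12 + 2 = 14)
h(b) = 0
n = 6 (n = (8 - 2) + 0*(-1) = 6 + 0 = 6)
24*(-34) + n = 24*(-34) + 6 = -816 + 6 = -810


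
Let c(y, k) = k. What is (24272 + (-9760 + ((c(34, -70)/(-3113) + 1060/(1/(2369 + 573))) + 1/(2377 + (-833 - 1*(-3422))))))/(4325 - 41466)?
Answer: -48434037057789/574168587278 ≈ -84.355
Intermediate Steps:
(24272 + (-9760 + ((c(34, -70)/(-3113) + 1060/(1/(2369 + 573))) + 1/(2377 + (-833 - 1*(-3422))))))/(4325 - 41466) = (24272 + (-9760 + ((-70/(-3113) + 1060/(1/(2369 + 573))) + 1/(2377 + (-833 - 1*(-3422))))))/(4325 - 41466) = (24272 + (-9760 + ((-70*(-1/3113) + 1060/(1/2942)) + 1/(2377 + (-833 + 3422)))))/(-37141) = (24272 + (-9760 + ((70/3113 + 1060/(1/2942)) + 1/(2377 + 2589))))*(-1/37141) = (24272 + (-9760 + ((70/3113 + 1060*2942) + 1/4966)))*(-1/37141) = (24272 + (-9760 + ((70/3113 + 3118520) + 1/4966)))*(-1/37141) = (24272 + (-9760 + (9707952830/3113 + 1/4966)))*(-1/37141) = (24272 + (-9760 + 48209693756893/15459158))*(-1/37141) = (24272 + 48058812374813/15459158)*(-1/37141) = (48434037057789/15459158)*(-1/37141) = -48434037057789/574168587278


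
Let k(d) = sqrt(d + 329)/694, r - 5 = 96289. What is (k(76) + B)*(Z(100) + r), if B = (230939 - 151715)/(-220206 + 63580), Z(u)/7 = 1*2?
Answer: -3814952496/78313 + 433386*sqrt(5)/347 ≈ -45921.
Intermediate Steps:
r = 96294 (r = 5 + 96289 = 96294)
Z(u) = 14 (Z(u) = 7*(1*2) = 7*2 = 14)
k(d) = sqrt(329 + d)/694 (k(d) = sqrt(329 + d)*(1/694) = sqrt(329 + d)/694)
B = -39612/78313 (B = 79224/(-156626) = 79224*(-1/156626) = -39612/78313 ≈ -0.50582)
(k(76) + B)*(Z(100) + r) = (sqrt(329 + 76)/694 - 39612/78313)*(14 + 96294) = (sqrt(405)/694 - 39612/78313)*96308 = ((9*sqrt(5))/694 - 39612/78313)*96308 = (9*sqrt(5)/694 - 39612/78313)*96308 = (-39612/78313 + 9*sqrt(5)/694)*96308 = -3814952496/78313 + 433386*sqrt(5)/347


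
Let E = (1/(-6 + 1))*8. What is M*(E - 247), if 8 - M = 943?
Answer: 232441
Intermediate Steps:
M = -935 (M = 8 - 1*943 = 8 - 943 = -935)
E = -8/5 (E = (1/(-5))*8 = (1*(-⅕))*8 = -⅕*8 = -8/5 ≈ -1.6000)
M*(E - 247) = -935*(-8/5 - 247) = -935*(-1243/5) = 232441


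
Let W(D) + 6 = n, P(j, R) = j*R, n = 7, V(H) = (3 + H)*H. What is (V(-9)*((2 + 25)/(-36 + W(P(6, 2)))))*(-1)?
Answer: 1458/35 ≈ 41.657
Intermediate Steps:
V(H) = H*(3 + H)
P(j, R) = R*j
W(D) = 1 (W(D) = -6 + 7 = 1)
(V(-9)*((2 + 25)/(-36 + W(P(6, 2)))))*(-1) = ((-9*(3 - 9))*((2 + 25)/(-36 + 1)))*(-1) = ((-9*(-6))*(27/(-35)))*(-1) = (54*(27*(-1/35)))*(-1) = (54*(-27/35))*(-1) = -1458/35*(-1) = 1458/35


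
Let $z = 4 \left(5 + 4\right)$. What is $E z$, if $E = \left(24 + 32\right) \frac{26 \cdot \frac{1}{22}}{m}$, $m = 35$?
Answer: $\frac{3744}{55} \approx 68.073$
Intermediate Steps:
$z = 36$ ($z = 4 \cdot 9 = 36$)
$E = \frac{104}{55}$ ($E = \left(24 + 32\right) \frac{26 \cdot \frac{1}{22}}{35} = 56 \cdot 26 \cdot \frac{1}{22} \cdot \frac{1}{35} = 56 \cdot \frac{13}{11} \cdot \frac{1}{35} = 56 \cdot \frac{13}{385} = \frac{104}{55} \approx 1.8909$)
$E z = \frac{104}{55} \cdot 36 = \frac{3744}{55}$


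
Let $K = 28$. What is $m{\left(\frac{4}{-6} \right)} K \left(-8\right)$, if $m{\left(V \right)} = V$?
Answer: $\frac{448}{3} \approx 149.33$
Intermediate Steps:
$m{\left(\frac{4}{-6} \right)} K \left(-8\right) = \frac{4}{-6} \cdot 28 \left(-8\right) = 4 \left(- \frac{1}{6}\right) 28 \left(-8\right) = \left(- \frac{2}{3}\right) 28 \left(-8\right) = \left(- \frac{56}{3}\right) \left(-8\right) = \frac{448}{3}$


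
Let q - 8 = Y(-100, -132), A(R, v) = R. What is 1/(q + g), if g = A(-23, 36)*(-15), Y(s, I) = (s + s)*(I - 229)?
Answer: 1/72553 ≈ 1.3783e-5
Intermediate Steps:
Y(s, I) = 2*s*(-229 + I) (Y(s, I) = (2*s)*(-229 + I) = 2*s*(-229 + I))
g = 345 (g = -23*(-15) = 345)
q = 72208 (q = 8 + 2*(-100)*(-229 - 132) = 8 + 2*(-100)*(-361) = 8 + 72200 = 72208)
1/(q + g) = 1/(72208 + 345) = 1/72553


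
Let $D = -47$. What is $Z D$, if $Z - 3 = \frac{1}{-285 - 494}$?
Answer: $- \frac{109792}{779} \approx -140.94$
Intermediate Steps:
$Z = \frac{2336}{779}$ ($Z = 3 + \frac{1}{-285 - 494} = 3 + \frac{1}{-779} = 3 - \frac{1}{779} = \frac{2336}{779} \approx 2.9987$)
$Z D = \frac{2336}{779} \left(-47\right) = - \frac{109792}{779}$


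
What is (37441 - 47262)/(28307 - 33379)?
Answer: 9821/5072 ≈ 1.9363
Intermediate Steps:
(37441 - 47262)/(28307 - 33379) = -9821/(-5072) = -9821*(-1/5072) = 9821/5072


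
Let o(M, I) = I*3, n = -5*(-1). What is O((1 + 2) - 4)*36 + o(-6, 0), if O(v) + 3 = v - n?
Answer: -324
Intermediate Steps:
n = 5
o(M, I) = 3*I
O(v) = -8 + v (O(v) = -3 + (v - 1*5) = -3 + (v - 5) = -3 + (-5 + v) = -8 + v)
O((1 + 2) - 4)*36 + o(-6, 0) = (-8 + ((1 + 2) - 4))*36 + 3*0 = (-8 + (3 - 4))*36 + 0 = (-8 - 1)*36 + 0 = -9*36 + 0 = -324 + 0 = -324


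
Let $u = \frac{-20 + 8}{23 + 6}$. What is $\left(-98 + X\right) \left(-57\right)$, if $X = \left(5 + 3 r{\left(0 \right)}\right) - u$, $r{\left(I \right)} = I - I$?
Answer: $\frac{153045}{29} \approx 5277.4$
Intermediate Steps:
$r{\left(I \right)} = 0$
$u = - \frac{12}{29} \approx -0.41379$
$X = \frac{157}{29}$ ($X = \left(5 + 3 \cdot 0\right) - - \frac{12}{29} = \left(5 + 0\right) + \frac{12}{29} = 5 + \frac{12}{29} = \frac{157}{29} \approx 5.4138$)
$\left(-98 + X\right) \left(-57\right) = \left(-98 + \frac{157}{29}\right) \left(-57\right) = \left(- \frac{2685}{29}\right) \left(-57\right) = \frac{153045}{29}$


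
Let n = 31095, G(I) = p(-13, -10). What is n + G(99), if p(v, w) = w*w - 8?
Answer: 31187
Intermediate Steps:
p(v, w) = -8 + w² (p(v, w) = w² - 8 = -8 + w²)
G(I) = 92 (G(I) = -8 + (-10)² = -8 + 100 = 92)
n + G(99) = 31095 + 92 = 31187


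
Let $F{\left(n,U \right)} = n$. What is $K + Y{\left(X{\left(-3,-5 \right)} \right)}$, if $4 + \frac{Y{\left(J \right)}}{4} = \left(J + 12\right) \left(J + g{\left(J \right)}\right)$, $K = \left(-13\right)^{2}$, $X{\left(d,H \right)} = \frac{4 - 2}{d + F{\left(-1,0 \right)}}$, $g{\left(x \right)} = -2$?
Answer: $38$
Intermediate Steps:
$X{\left(d,H \right)} = \frac{2}{-1 + d}$ ($X{\left(d,H \right)} = \frac{4 - 2}{d - 1} = \frac{2}{-1 + d}$)
$K = 169$
$Y{\left(J \right)} = -16 + 4 \left(-2 + J\right) \left(12 + J\right)$ ($Y{\left(J \right)} = -16 + 4 \left(J + 12\right) \left(J - 2\right) = -16 + 4 \left(12 + J\right) \left(-2 + J\right) = -16 + 4 \left(-2 + J\right) \left(12 + J\right)$)
$K + Y{\left(X{\left(-3,-5 \right)} \right)} = 169 + \left(-112 + 4 \left(\frac{2}{-1 - 3}\right)^{2} + 40 \frac{2}{-1 - 3}\right) = 169 + \left(-112 + 4 \left(\frac{2}{-4}\right)^{2} + 40 \frac{2}{-4}\right) = 169 + \left(-112 + 4 \left(2 \left(- \frac{1}{4}\right)\right)^{2} + 40 \cdot 2 \left(- \frac{1}{4}\right)\right) = 169 + \left(-112 + 4 \left(- \frac{1}{2}\right)^{2} + 40 \left(- \frac{1}{2}\right)\right) = 169 - 131 = 38$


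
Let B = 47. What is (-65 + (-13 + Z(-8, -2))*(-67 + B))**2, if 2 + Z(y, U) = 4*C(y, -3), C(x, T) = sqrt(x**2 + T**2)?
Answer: 522425 - 37600*sqrt(73) ≈ 2.0117e+5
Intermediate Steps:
C(x, T) = sqrt(T**2 + x**2)
Z(y, U) = -2 + 4*sqrt(9 + y**2) (Z(y, U) = -2 + 4*sqrt((-3)**2 + y**2) = -2 + 4*sqrt(9 + y**2))
(-65 + (-13 + Z(-8, -2))*(-67 + B))**2 = (-65 + (-13 + (-2 + 4*sqrt(9 + (-8)**2)))*(-67 + 47))**2 = (-65 + (-13 + (-2 + 4*sqrt(9 + 64)))*(-20))**2 = (-65 + (-13 + (-2 + 4*sqrt(73)))*(-20))**2 = (-65 + (-15 + 4*sqrt(73))*(-20))**2 = (-65 + (300 - 80*sqrt(73)))**2 = (235 - 80*sqrt(73))**2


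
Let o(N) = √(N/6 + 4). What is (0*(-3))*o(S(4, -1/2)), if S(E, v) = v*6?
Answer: 0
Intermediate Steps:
S(E, v) = 6*v
o(N) = √(4 + N/6) (o(N) = √(N*(⅙) + 4) = √(N/6 + 4) = √(4 + N/6))
(0*(-3))*o(S(4, -1/2)) = (0*(-3))*(√(144 + 6*(6*(-1/2)))/6) = 0*(√(144 + 6*(6*(-1*½)))/6) = 0*(√(144 + 6*(6*(-½)))/6) = 0*(√(144 + 6*(-3))/6) = 0*(√(144 - 18)/6) = 0*(√126/6) = 0*((3*√14)/6) = 0*(√14/2) = 0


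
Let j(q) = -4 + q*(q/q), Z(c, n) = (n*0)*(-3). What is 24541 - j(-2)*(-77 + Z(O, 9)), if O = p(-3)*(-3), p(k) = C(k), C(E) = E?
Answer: 24079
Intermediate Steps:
p(k) = k
O = 9 (O = -3*(-3) = 9)
Z(c, n) = 0 (Z(c, n) = 0*(-3) = 0)
j(q) = -4 + q (j(q) = -4 + q*1 = -4 + q)
24541 - j(-2)*(-77 + Z(O, 9)) = 24541 - (-4 - 2)*(-77 + 0) = 24541 - (-6)*(-77) = 24541 - 1*462 = 24541 - 462 = 24079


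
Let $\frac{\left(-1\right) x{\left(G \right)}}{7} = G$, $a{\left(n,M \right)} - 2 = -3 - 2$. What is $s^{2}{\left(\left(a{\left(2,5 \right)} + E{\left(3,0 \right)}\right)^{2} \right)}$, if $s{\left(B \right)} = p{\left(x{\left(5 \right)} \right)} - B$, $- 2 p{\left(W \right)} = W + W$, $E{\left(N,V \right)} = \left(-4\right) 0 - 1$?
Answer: $361$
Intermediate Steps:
$E{\left(N,V \right)} = -1$ ($E{\left(N,V \right)} = 0 - 1 = -1$)
$a{\left(n,M \right)} = -3$ ($a{\left(n,M \right)} = 2 - 5 = -3$)
$x{\left(G \right)} = - 7 G$
$p{\left(W \right)} = - W$ ($p{\left(W \right)} = - \frac{W + W}{2} = - \frac{2 W}{2} = - W$)
$s{\left(B \right)} = 35 - B$ ($s{\left(B \right)} = - \left(-7\right) 5 - B = \left(-1\right) \left(-35\right) - B = 35 - B$)
$s^{2}{\left(\left(a{\left(2,5 \right)} + E{\left(3,0 \right)}\right)^{2} \right)} = \left(35 - \left(-3 - 1\right)^{2}\right)^{2} = \left(35 - \left(-4\right)^{2}\right)^{2} = \left(35 - 16\right)^{2} = 19^{2} = 361$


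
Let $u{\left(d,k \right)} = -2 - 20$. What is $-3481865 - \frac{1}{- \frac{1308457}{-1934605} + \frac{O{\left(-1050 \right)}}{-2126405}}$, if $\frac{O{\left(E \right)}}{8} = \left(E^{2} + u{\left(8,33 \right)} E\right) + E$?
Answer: $- \frac{10182484203781354290}{2924434182983} \approx -3.4819 \cdot 10^{6}$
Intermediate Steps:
$u{\left(d,k \right)} = -22$ ($u{\left(d,k \right)} = -2 - 20 = -22$)
$O{\left(E \right)} = - 168 E + 8 E^{2}$ ($O{\left(E \right)} = 8 \left(\left(E^{2} - 22 E\right) + E\right) = 8 \left(E^{2} - 21 E\right) = - 168 E + 8 E^{2}$)
$-3481865 - \frac{1}{- \frac{1308457}{-1934605} + \frac{O{\left(-1050 \right)}}{-2126405}} = -3481865 - \frac{1}{- \frac{1308457}{-1934605} + \frac{8 \left(-1050\right) \left(-21 - 1050\right)}{-2126405}} = -3481865 - \frac{1}{\left(-1308457\right) \left(- \frac{1}{1934605}\right) + 8 \left(-1050\right) \left(-1071\right) \left(- \frac{1}{2126405}\right)} = -3481865 - \frac{1}{\frac{1308457}{1934605} + 8996400 \left(- \frac{1}{2126405}\right)} = -3481865 - \frac{1}{\frac{1308457}{1934605} - \frac{1799280}{425281}} = -3481865 - \frac{1}{- \frac{2924434182983}{822750749005}} = -3481865 - - \frac{822750749005}{2924434182983} = -3481865 + \frac{822750749005}{2924434182983} = - \frac{10182484203781354290}{2924434182983}$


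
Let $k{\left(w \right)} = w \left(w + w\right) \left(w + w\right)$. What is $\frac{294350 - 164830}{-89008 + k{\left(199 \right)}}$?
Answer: $\frac{32380}{7858347} \approx 0.0041205$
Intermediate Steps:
$k{\left(w \right)} = 4 w^{3}$ ($k{\left(w \right)} = w 2 w 2 w = w 4 w^{2} = 4 w^{3}$)
$\frac{294350 - 164830}{-89008 + k{\left(199 \right)}} = \frac{294350 - 164830}{-89008 + 4 \cdot 199^{3}} = \frac{129520}{-89008 + 4 \cdot 7880599} = \frac{129520}{-89008 + 31522396} = \frac{129520}{31433388} = 129520 \cdot \frac{1}{31433388} = \frac{32380}{7858347}$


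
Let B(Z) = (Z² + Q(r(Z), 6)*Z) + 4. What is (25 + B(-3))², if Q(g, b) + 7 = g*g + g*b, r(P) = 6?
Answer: 24649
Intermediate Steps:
Q(g, b) = -7 + g² + b*g (Q(g, b) = -7 + (g*g + g*b) = -7 + (g² + b*g) = -7 + g² + b*g)
B(Z) = 4 + Z² + 65*Z (B(Z) = (Z² + (-7 + 6² + 6*6)*Z) + 4 = (Z² + (-7 + 36 + 36)*Z) + 4 = (Z² + 65*Z) + 4 = 4 + Z² + 65*Z)
(25 + B(-3))² = (25 + (4 + (-3)² + 65*(-3)))² = (25 + (4 + 9 - 195))² = (25 - 182)² = (-157)² = 24649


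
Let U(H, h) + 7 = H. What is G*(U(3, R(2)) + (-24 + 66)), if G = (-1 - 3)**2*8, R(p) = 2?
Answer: 4864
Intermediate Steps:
U(H, h) = -7 + H
G = 128 (G = (-4)**2*8 = 16*8 = 128)
G*(U(3, R(2)) + (-24 + 66)) = 128*((-7 + 3) + (-24 + 66)) = 128*(-4 + 42) = 128*38 = 4864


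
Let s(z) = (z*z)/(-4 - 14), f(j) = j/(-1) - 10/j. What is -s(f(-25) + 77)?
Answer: 131072/225 ≈ 582.54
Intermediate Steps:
f(j) = -j - 10/j (f(j) = j*(-1) - 10/j = -j - 10/j)
s(z) = -z**2/18 (s(z) = z**2/(-18) = -z**2/18)
-s(f(-25) + 77) = -(-1)*((-1*(-25) - 10/(-25)) + 77)**2/18 = -(-1)*((25 - 10*(-1/25)) + 77)**2/18 = -(-1)*((25 + 2/5) + 77)**2/18 = -(-1)*(127/5 + 77)**2/18 = -(-1)*(512/5)**2/18 = -(-1)*262144/(18*25) = -1*(-131072/225) = 131072/225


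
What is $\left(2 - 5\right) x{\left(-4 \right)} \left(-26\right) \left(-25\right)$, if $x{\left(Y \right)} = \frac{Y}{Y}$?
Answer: $-1950$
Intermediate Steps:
$x{\left(Y \right)} = 1$
$\left(2 - 5\right) x{\left(-4 \right)} \left(-26\right) \left(-25\right) = \left(2 - 5\right) 1 \left(-26\right) \left(-25\right) = \left(-3\right) 1 \left(-26\right) \left(-25\right) = \left(-3\right) \left(-26\right) \left(-25\right) = 78 \left(-25\right) = -1950$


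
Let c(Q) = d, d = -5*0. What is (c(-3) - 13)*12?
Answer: -156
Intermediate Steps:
d = 0
c(Q) = 0
(c(-3) - 13)*12 = (0 - 13)*12 = -13*12 = -156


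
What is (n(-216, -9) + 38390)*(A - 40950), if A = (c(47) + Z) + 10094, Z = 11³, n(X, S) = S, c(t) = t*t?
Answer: -1048415396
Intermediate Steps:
c(t) = t²
Z = 1331
A = 13634 (A = (47² + 1331) + 10094 = (2209 + 1331) + 10094 = 3540 + 10094 = 13634)
(n(-216, -9) + 38390)*(A - 40950) = (-9 + 38390)*(13634 - 40950) = 38381*(-27316) = -1048415396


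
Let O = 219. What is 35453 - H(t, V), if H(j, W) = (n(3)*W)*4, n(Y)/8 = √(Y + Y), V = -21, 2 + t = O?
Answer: 35453 + 672*√6 ≈ 37099.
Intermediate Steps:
t = 217 (t = -2 + 219 = 217)
n(Y) = 8*√2*√Y (n(Y) = 8*√(Y + Y) = 8*√(2*Y) = 8*(√2*√Y) = 8*√2*√Y)
H(j, W) = 32*W*√6 (H(j, W) = ((8*√2*√3)*W)*4 = ((8*√6)*W)*4 = (8*W*√6)*4 = 32*W*√6)
35453 - H(t, V) = 35453 - 32*(-21)*√6 = 35453 - (-672)*√6 = 35453 + 672*√6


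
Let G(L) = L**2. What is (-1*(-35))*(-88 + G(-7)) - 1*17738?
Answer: -19103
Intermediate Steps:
(-1*(-35))*(-88 + G(-7)) - 1*17738 = (-1*(-35))*(-88 + (-7)**2) - 1*17738 = 35*(-88 + 49) - 17738 = 35*(-39) - 17738 = -1365 - 17738 = -19103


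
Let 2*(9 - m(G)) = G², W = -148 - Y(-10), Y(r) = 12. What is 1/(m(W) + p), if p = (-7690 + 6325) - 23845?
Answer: -1/38001 ≈ -2.6315e-5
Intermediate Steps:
p = -25210 (p = -1365 - 23845 = -25210)
W = -160 (W = -148 - 1*12 = -148 - 12 = -160)
m(G) = 9 - G²/2
1/(m(W) + p) = 1/((9 - ½*(-160)²) - 25210) = 1/((9 - ½*25600) - 25210) = 1/((9 - 12800) - 25210) = 1/(-12791 - 25210) = 1/(-38001) = -1/38001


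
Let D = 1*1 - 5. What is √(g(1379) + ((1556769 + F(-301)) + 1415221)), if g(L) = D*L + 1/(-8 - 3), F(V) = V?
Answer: 19*√994202/11 ≈ 1722.3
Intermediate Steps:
D = -4 (D = 1 - 5 = -4)
g(L) = -1/11 - 4*L (g(L) = -4*L + 1/(-8 - 3) = -4*L + 1/(-11) = -4*L - 1/11 = -1/11 - 4*L)
√(g(1379) + ((1556769 + F(-301)) + 1415221)) = √((-1/11 - 4*1379) + ((1556769 - 301) + 1415221)) = √((-1/11 - 5516) + (1556468 + 1415221)) = √(-60677/11 + 2971689) = √(32627902/11) = 19*√994202/11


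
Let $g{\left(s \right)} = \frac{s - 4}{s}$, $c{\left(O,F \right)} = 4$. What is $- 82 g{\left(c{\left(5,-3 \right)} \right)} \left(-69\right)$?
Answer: $0$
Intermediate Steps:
$g{\left(s \right)} = \frac{-4 + s}{s}$ ($g{\left(s \right)} = \frac{s - 4}{s} = \frac{-4 + s}{s}$)
$- 82 g{\left(c{\left(5,-3 \right)} \right)} \left(-69\right) = - 82 \frac{-4 + 4}{4} \left(-69\right) = - 82 \cdot \frac{1}{4} \cdot 0 \left(-69\right) = \left(-82\right) 0 \left(-69\right) = 0 \left(-69\right) = 0$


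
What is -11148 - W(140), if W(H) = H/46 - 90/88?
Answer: -11283821/1012 ≈ -11150.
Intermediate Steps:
W(H) = -45/44 + H/46 (W(H) = H*(1/46) - 90*1/88 = H/46 - 45/44 = -45/44 + H/46)
-11148 - W(140) = -11148 - (-45/44 + (1/46)*140) = -11148 - (-45/44 + 70/23) = -11148 - 1*2045/1012 = -11148 - 2045/1012 = -11283821/1012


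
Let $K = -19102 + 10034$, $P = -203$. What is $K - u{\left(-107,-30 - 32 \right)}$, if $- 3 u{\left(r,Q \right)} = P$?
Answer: $- \frac{27407}{3} \approx -9135.7$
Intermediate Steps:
$u{\left(r,Q \right)} = \frac{203}{3}$ ($u{\left(r,Q \right)} = \left(- \frac{1}{3}\right) \left(-203\right) = \frac{203}{3}$)
$K = -9068$
$K - u{\left(-107,-30 - 32 \right)} = -9068 - \frac{203}{3} = - \frac{27407}{3}$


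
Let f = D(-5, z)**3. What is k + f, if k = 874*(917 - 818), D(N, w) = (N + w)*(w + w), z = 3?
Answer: 84798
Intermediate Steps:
D(N, w) = 2*w*(N + w) (D(N, w) = (N + w)*(2*w) = 2*w*(N + w))
k = 86526 (k = 874*99 = 86526)
f = -1728 (f = (2*3*(-5 + 3))**3 = (2*3*(-2))**3 = (-12)**3 = -1728)
k + f = 86526 - 1728 = 84798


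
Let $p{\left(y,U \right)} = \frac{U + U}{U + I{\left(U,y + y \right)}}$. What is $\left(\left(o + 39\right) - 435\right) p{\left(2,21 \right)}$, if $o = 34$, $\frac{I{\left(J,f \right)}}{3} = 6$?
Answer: $- \frac{5068}{13} \approx -389.85$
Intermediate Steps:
$I{\left(J,f \right)} = 18$ ($I{\left(J,f \right)} = 3 \cdot 6 = 18$)
$p{\left(y,U \right)} = \frac{2 U}{18 + U}$ ($p{\left(y,U \right)} = \frac{U + U}{U + 18} = \frac{2 U}{18 + U}$)
$\left(\left(o + 39\right) - 435\right) p{\left(2,21 \right)} = \left(\left(34 + 39\right) - 435\right) 2 \cdot 21 \frac{1}{18 + 21} = \left(73 - 435\right) 2 \cdot 21 \cdot \frac{1}{39} = - 362 \cdot 2 \cdot 21 \cdot \frac{1}{39} = \left(-362\right) \frac{14}{13} = - \frac{5068}{13}$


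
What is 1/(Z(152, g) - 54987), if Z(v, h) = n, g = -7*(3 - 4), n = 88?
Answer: -1/54899 ≈ -1.8215e-5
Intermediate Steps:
g = 7 (g = -7*(-1) = 7)
Z(v, h) = 88
1/(Z(152, g) - 54987) = 1/(88 - 54987) = 1/(-54899) = -1/54899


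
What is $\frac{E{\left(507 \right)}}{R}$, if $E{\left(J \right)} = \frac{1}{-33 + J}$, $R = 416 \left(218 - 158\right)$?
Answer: $\frac{1}{11831040} \approx 8.4523 \cdot 10^{-8}$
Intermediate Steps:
$R = 24960$ ($R = 416 \cdot 60 = 24960$)
$\frac{E{\left(507 \right)}}{R} = \frac{1}{\left(-33 + 507\right) 24960} = \frac{1}{474} \cdot \frac{1}{24960} = \frac{1}{11831040}$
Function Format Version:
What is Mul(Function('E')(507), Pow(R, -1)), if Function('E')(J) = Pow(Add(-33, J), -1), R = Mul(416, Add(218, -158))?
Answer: Rational(1, 11831040) ≈ 8.4523e-8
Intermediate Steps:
R = 24960 (R = Mul(416, 60) = 24960)
Mul(Function('E')(507), Pow(R, -1)) = Mul(Pow(Add(-33, 507), -1), Pow(24960, -1)) = Mul(Pow(474, -1), Rational(1, 24960)) = Mul(Rational(1, 474), Rational(1, 24960)) = Rational(1, 11831040)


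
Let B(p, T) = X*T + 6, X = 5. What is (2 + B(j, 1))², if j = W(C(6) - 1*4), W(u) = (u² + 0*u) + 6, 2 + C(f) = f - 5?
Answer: 169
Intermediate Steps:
C(f) = -7 + f (C(f) = -2 + (f - 5) = -2 + (-5 + f) = -7 + f)
W(u) = 6 + u² (W(u) = (u² + 0) + 6 = u² + 6 = 6 + u²)
j = 31 (j = 6 + ((-7 + 6) - 1*4)² = 6 + (-1 - 4)² = 6 + (-5)² = 6 + 25 = 31)
B(p, T) = 6 + 5*T (B(p, T) = 5*T + 6 = 6 + 5*T)
(2 + B(j, 1))² = (2 + (6 + 5*1))² = (2 + (6 + 5))² = (2 + 11)² = 13² = 169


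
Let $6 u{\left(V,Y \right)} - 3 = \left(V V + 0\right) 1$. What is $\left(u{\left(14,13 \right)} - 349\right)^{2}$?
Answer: $\frac{3591025}{36} \approx 99751.0$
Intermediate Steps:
$u{\left(V,Y \right)} = \frac{1}{2} + \frac{V^{2}}{6}$ ($u{\left(V,Y \right)} = \frac{1}{2} + \frac{\left(V V + 0\right) 1}{6} = \frac{1}{2} + \frac{\left(V^{2} + 0\right) 1}{6} = \frac{1}{2} + \frac{V^{2} \cdot 1}{6} = \frac{1}{2} + \frac{V^{2}}{6}$)
$\left(u{\left(14,13 \right)} - 349\right)^{2} = \left(\left(\frac{1}{2} + \frac{14^{2}}{6}\right) - 349\right)^{2} = \left(\left(\frac{1}{2} + \frac{1}{6} \cdot 196\right) - 349\right)^{2} = \left(\left(\frac{1}{2} + \frac{98}{3}\right) - 349\right)^{2} = \left(\frac{199}{6} - 349\right)^{2} = \left(- \frac{1895}{6}\right)^{2} = \frac{3591025}{36}$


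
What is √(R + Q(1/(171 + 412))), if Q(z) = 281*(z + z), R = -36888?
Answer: I*√12537497786/583 ≈ 192.06*I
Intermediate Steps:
Q(z) = 562*z (Q(z) = 281*(2*z) = 562*z)
√(R + Q(1/(171 + 412))) = √(-36888 + 562/(171 + 412)) = √(-36888 + 562/583) = √(-21505142/583) = I*√12537497786/583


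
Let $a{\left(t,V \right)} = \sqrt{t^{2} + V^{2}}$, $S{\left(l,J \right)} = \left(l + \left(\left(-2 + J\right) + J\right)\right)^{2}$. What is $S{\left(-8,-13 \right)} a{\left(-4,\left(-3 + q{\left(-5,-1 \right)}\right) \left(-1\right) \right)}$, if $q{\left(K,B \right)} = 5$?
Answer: $2592 \sqrt{5} \approx 5795.9$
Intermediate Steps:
$S{\left(l,J \right)} = \left(-2 + l + 2 J\right)^{2}$ ($S{\left(l,J \right)} = \left(l + \left(-2 + 2 J\right)\right)^{2} = \left(-2 + l + 2 J\right)^{2}$)
$a{\left(t,V \right)} = \sqrt{V^{2} + t^{2}}$
$S{\left(-8,-13 \right)} a{\left(-4,\left(-3 + q{\left(-5,-1 \right)}\right) \left(-1\right) \right)} = \left(-2 - 8 + 2 \left(-13\right)\right)^{2} \sqrt{\left(\left(-3 + 5\right) \left(-1\right)\right)^{2} + \left(-4\right)^{2}} = \left(-2 - 8 - 26\right)^{2} \sqrt{\left(2 \left(-1\right)\right)^{2} + 16} = \left(-36\right)^{2} \sqrt{\left(-2\right)^{2} + 16} = 1296 \sqrt{4 + 16} = 1296 \sqrt{20} = 1296 \cdot 2 \sqrt{5} = 2592 \sqrt{5}$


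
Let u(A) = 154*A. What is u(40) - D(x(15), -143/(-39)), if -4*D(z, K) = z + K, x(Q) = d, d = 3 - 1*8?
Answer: 18479/3 ≈ 6159.7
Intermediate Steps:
d = -5 (d = 3 - 8 = -5)
x(Q) = -5
D(z, K) = -K/4 - z/4 (D(z, K) = -(z + K)/4 = -(K + z)/4 = -K/4 - z/4)
u(40) - D(x(15), -143/(-39)) = 154*40 - (-(-143)/(4*(-39)) - 1/4*(-5)) = 6160 - (-(-143)*(-1)/(4*39) + 5/4) = 6160 - (-1/4*11/3 + 5/4) = 6160 - (-11/12 + 5/4) = 6160 - 1*1/3 = 6160 - 1/3 = 18479/3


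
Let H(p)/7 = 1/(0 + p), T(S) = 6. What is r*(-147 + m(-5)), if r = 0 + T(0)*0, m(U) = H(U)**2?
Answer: 0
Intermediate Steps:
H(p) = 7/p (H(p) = 7/(0 + p) = 7/p)
m(U) = 49/U**2 (m(U) = (7/U)**2 = 49/U**2)
r = 0 (r = 0 + 6*0 = 0 + 0 = 0)
r*(-147 + m(-5)) = 0*(-147 + 49/(-5)**2) = 0*(-147 + 49*(1/25)) = 0*(-147 + 49/25) = 0*(-3626/25) = 0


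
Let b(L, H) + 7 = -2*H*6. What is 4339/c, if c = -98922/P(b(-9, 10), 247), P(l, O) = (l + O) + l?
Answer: 30373/98922 ≈ 0.30704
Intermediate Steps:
b(L, H) = -7 - 12*H (b(L, H) = -7 - 2*H*6 = -7 - 12*H)
P(l, O) = O + 2*l (P(l, O) = (O + l) + l = O + 2*l)
c = 98922/7 (c = -98922/(247 + 2*(-7 - 12*10)) = -98922/(247 + 2*(-7 - 120)) = -98922/(247 + 2*(-127)) = -98922/(247 - 254) = -98922/(-7) = -98922*(-⅐) = 98922/7 ≈ 14132.)
4339/c = 4339/(98922/7) = 4339*(7/98922) = 30373/98922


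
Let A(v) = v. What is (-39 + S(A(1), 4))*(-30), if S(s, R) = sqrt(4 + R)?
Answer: 1170 - 60*sqrt(2) ≈ 1085.1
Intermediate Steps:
(-39 + S(A(1), 4))*(-30) = (-39 + sqrt(4 + 4))*(-30) = (-39 + sqrt(8))*(-30) = (-39 + 2*sqrt(2))*(-30) = 1170 - 60*sqrt(2)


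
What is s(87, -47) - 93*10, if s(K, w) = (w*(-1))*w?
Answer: -3139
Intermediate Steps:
s(K, w) = -w**2 (s(K, w) = (-w)*w = -w**2)
s(87, -47) - 93*10 = -1*(-47)**2 - 93*10 = -1*2209 - 1*930 = -2209 - 930 = -3139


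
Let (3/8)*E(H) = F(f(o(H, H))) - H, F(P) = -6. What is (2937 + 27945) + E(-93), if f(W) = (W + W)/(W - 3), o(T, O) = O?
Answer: 31114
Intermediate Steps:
f(W) = 2*W/(-3 + W) (f(W) = (2*W)/(-3 + W) = 2*W/(-3 + W))
E(H) = -16 - 8*H/3 (E(H) = 8*(-6 - H)/3 = -16 - 8*H/3)
(2937 + 27945) + E(-93) = (2937 + 27945) + (-16 - 8/3*(-93)) = 30882 + (-16 + 248) = 30882 + 232 = 31114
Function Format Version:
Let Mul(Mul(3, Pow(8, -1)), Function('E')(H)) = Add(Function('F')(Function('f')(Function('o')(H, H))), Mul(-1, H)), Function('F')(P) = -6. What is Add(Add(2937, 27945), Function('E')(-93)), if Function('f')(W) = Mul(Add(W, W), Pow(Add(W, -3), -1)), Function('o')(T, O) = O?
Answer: 31114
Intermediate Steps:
Function('f')(W) = Mul(2, W, Pow(Add(-3, W), -1)) (Function('f')(W) = Mul(Mul(2, W), Pow(Add(-3, W), -1)) = Mul(2, W, Pow(Add(-3, W), -1)))
Function('E')(H) = Add(-16, Mul(Rational(-8, 3), H)) (Function('E')(H) = Mul(Rational(8, 3), Add(-6, Mul(-1, H))) = Add(-16, Mul(Rational(-8, 3), H)))
Add(Add(2937, 27945), Function('E')(-93)) = Add(Add(2937, 27945), Add(-16, Mul(Rational(-8, 3), -93))) = Add(30882, Add(-16, 248)) = Add(30882, 232) = 31114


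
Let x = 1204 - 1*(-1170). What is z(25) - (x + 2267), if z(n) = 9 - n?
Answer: -4657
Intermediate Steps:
x = 2374 (x = 1204 + 1170 = 2374)
z(25) - (x + 2267) = (9 - 1*25) - (2374 + 2267) = (9 - 25) - 1*4641 = -16 - 4641 = -4657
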